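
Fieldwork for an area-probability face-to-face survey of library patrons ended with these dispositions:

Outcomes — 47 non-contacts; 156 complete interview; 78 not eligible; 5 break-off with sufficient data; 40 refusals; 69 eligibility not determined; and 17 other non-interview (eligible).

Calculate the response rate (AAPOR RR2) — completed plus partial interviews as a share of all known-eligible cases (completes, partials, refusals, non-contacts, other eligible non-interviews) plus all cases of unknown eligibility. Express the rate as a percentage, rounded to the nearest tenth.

Num → 156 + 5 = 161
Base → 156 + 5 + 40 + 47 + 17 + 69 = 334
RR2 = 161 / 334 = 0.4820

48.2%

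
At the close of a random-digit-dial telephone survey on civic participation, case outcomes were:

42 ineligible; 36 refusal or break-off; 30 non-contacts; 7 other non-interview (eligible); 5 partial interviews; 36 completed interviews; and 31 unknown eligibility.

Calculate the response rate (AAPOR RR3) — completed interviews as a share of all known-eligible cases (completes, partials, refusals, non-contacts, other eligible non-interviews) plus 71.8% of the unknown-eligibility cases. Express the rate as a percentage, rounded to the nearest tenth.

Num → 36
Determined eligible → 36 + 5 + 36 + 30 + 7 = 114
Estimated eligible among unknowns → 0.7180 × 31 = 22.26
Denominator → 114 + 22.26 = 136.26
RR3 = 36 / 136.26 = 0.2642

26.4%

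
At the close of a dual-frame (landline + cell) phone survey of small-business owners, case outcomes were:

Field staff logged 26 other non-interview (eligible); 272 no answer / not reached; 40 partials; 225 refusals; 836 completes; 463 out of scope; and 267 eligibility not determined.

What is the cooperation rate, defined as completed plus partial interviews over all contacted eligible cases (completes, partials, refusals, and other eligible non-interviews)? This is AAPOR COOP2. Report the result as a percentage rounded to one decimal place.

77.7%

Numerator: 836 + 40 = 876
Base: 836 + 40 + 225 + 26 = 1127
COOP2 = 876 / 1127 = 0.7773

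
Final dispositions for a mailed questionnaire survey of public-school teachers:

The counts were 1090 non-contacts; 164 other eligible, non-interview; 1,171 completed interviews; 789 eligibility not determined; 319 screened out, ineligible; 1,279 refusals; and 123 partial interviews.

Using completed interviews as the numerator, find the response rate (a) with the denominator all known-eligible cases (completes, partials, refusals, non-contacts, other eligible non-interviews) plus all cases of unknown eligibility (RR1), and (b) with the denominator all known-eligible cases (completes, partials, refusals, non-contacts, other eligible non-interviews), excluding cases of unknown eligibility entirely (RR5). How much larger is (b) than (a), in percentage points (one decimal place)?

Top → 1171
Denominator → 1171 + 123 + 1279 + 1090 + 164 + 789 = 4616
RR1 = 1171 / 4616 = 0.2537
Denominator → 1171 + 123 + 1279 + 1090 + 164 = 3827
RR5 = 1171 / 3827 = 0.3060
Difference = 30.60 − 25.37 = 5.23 percentage points

5.2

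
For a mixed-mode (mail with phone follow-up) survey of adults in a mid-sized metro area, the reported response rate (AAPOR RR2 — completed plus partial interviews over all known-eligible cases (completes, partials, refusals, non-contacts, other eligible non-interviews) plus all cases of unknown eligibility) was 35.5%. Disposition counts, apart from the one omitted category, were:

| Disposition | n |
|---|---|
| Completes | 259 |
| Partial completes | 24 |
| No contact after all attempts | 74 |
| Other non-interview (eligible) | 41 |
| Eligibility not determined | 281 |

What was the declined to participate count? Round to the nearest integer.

118

Num: 259 + 24 = 283
RR2 = 283 / D = 0.355
D = 283 / 0.355 = 797.2
Remaining denominator categories sum to 679
declined to participate = 797.2 − 679 ≈ 118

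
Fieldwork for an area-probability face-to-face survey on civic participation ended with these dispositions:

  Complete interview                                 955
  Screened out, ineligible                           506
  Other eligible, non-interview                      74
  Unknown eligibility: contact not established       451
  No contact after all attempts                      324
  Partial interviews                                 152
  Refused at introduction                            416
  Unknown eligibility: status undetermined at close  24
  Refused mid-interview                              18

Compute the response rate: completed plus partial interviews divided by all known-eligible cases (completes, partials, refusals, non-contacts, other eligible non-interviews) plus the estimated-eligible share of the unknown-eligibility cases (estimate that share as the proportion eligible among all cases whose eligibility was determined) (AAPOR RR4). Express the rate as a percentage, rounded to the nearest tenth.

Declined to participate = 416 + 18 = 434
Eligibility not determined = 451 + 24 = 475
Numerator: 955 + 152 = 1107
Eligible (known): 955 + 152 + 434 + 324 + 74 = 1939
e = 1939 / (1939 + 506) = 1939 / 2445 = 0.7930
Eligible share of unknowns: 0.7930 × 475 = 376.68
Denom: 1939 + 376.68 = 2315.68
RR4 = 1107 / 2315.68 = 0.4780

47.8%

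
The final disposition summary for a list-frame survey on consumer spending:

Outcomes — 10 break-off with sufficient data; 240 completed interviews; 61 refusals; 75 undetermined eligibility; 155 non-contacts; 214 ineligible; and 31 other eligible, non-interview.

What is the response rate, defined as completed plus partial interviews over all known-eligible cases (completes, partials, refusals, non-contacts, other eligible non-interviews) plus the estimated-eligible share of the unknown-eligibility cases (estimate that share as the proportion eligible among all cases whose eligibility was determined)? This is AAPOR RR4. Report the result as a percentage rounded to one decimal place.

Top = 240 + 10 = 250
Determined eligible = 240 + 10 + 61 + 155 + 31 = 497
e = 497 / (497 + 214) = 497 / 711 = 0.6990
Eligible share of unknowns = 0.6990 × 75 = 52.42
Denominator = 497 + 52.42 = 549.42
RR4 = 250 / 549.42 = 0.4550

45.5%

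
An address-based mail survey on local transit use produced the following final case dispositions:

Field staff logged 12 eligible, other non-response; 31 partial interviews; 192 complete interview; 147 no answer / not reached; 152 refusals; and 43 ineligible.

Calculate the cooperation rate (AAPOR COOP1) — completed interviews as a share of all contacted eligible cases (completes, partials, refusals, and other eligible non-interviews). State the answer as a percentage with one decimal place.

49.6%

Numerator = 192
Base = 192 + 31 + 152 + 12 = 387
COOP1 = 192 / 387 = 0.4961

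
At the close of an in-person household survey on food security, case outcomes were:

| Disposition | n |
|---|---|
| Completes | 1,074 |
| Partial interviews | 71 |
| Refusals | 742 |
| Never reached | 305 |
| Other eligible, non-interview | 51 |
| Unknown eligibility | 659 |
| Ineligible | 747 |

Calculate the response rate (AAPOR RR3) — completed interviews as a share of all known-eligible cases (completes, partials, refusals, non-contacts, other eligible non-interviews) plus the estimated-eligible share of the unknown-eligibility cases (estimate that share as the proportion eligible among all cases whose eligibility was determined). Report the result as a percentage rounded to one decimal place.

39.2%

Top → 1074
Eligible (known) → 1074 + 71 + 742 + 305 + 51 = 2243
e = 2243 / (2243 + 747) = 2243 / 2990 = 0.7502
Estimated eligible among unknowns → 0.7502 × 659 = 494.38
Base → 2243 + 494.38 = 2737.38
RR3 = 1074 / 2737.38 = 0.3923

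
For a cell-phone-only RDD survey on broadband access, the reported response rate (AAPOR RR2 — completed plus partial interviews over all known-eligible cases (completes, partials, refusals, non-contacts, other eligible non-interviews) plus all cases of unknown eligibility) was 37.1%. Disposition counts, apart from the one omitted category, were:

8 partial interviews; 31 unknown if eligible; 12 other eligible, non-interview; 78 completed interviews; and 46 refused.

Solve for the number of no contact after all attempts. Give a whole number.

57

Top = 78 + 8 = 86
RR2 = 86 / D = 0.371
D = 86 / 0.371 = 231.8
Remaining denominator categories sum to 175
no contact after all attempts = 231.8 − 175 ≈ 57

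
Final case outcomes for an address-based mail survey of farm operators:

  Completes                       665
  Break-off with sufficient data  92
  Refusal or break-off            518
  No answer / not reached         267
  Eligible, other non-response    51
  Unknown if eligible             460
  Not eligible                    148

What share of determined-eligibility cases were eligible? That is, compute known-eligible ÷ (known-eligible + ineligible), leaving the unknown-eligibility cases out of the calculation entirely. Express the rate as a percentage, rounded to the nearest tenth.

Known eligible: 665 + 92 + 518 + 267 + 51 = 1593
e = 1593 / (1593 + 148) = 1593 / 1741 = 0.9150

91.5%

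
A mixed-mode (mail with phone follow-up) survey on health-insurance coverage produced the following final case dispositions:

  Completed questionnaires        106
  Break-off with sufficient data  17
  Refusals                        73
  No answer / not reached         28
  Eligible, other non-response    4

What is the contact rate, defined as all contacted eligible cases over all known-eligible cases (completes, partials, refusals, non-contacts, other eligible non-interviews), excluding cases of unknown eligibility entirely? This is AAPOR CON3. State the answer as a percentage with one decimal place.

Numerator → 106 + 17 + 73 + 4 = 200
Denom → 106 + 17 + 73 + 28 + 4 = 228
CON3 = 200 / 228 = 0.8772

87.7%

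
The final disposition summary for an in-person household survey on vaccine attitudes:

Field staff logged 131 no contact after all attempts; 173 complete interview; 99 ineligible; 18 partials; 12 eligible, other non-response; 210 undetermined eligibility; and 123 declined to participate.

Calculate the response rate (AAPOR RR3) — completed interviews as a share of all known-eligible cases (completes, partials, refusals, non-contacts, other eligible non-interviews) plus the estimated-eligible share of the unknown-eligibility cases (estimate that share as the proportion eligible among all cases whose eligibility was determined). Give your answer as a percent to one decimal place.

Numerator = 173
Known eligible = 173 + 18 + 123 + 131 + 12 = 457
e = 457 / (457 + 99) = 457 / 556 = 0.8219
e × U = 0.8219 × 210 = 172.60
Base = 457 + 172.60 = 629.60
RR3 = 173 / 629.60 = 0.2748

27.5%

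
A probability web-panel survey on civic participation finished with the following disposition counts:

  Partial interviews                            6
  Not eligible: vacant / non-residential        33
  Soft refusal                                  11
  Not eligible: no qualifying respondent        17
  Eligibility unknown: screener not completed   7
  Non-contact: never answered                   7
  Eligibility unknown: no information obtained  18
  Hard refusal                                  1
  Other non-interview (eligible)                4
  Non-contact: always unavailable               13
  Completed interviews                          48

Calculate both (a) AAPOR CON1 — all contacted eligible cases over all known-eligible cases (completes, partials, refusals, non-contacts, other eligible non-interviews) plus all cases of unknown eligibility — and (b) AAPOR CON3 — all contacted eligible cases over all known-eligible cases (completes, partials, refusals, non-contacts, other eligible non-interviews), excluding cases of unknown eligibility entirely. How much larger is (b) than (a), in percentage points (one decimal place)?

Refused = 1 + 11 = 12
No contact after all attempts = 7 + 13 = 20
Undetermined eligibility = 7 + 18 = 25
Not eligible = 17 + 33 = 50
Num = 48 + 6 + 12 + 4 = 70
Base = 48 + 6 + 12 + 20 + 4 + 25 = 115
CON1 = 70 / 115 = 0.6087
Base = 48 + 6 + 12 + 20 + 4 = 90
CON3 = 70 / 90 = 0.7778
Difference = 77.78 − 60.87 = 16.91 percentage points

16.9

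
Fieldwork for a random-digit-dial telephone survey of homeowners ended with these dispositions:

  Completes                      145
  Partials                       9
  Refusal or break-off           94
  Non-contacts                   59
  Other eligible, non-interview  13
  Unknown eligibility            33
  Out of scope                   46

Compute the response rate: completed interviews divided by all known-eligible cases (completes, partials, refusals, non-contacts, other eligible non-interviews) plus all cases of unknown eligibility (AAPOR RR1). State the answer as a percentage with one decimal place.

Num = 145
Denominator = 145 + 9 + 94 + 59 + 13 + 33 = 353
RR1 = 145 / 353 = 0.4108

41.1%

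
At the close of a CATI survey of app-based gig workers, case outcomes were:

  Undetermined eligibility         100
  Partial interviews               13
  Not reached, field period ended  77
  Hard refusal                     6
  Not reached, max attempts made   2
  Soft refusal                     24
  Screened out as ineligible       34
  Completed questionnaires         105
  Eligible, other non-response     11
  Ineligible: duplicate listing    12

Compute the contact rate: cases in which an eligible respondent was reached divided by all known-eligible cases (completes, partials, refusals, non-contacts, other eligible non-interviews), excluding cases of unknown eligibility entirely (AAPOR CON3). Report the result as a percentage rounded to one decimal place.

Refused = 6 + 24 = 30
Never reached = 77 + 2 = 79
Not eligible = 34 + 12 = 46
Numerator → 105 + 13 + 30 + 11 = 159
Base → 105 + 13 + 30 + 79 + 11 = 238
CON3 = 159 / 238 = 0.6681

66.8%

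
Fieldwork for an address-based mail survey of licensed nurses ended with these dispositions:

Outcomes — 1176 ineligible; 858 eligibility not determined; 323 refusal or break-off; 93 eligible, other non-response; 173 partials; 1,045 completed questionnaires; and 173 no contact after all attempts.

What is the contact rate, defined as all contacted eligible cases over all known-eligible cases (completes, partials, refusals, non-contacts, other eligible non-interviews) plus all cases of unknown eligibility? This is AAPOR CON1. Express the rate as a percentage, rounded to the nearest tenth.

Num: 1045 + 173 + 323 + 93 = 1634
Denominator: 1045 + 173 + 323 + 173 + 93 + 858 = 2665
CON1 = 1634 / 2665 = 0.6131

61.3%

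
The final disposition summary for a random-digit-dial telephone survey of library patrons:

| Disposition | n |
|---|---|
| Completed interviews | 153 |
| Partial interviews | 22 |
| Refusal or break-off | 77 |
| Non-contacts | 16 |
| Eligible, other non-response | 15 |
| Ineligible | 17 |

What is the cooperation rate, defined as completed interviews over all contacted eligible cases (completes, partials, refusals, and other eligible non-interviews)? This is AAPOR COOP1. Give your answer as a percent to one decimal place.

57.3%

Num = 153
Denominator = 153 + 22 + 77 + 15 = 267
COOP1 = 153 / 267 = 0.5730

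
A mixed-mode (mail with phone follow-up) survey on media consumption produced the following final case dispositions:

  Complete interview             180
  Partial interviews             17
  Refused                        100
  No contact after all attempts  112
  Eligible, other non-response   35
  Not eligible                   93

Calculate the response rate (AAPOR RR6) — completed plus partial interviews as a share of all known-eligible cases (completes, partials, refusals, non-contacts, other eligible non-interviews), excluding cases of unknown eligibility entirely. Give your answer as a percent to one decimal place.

Num → 180 + 17 = 197
Denominator → 180 + 17 + 100 + 112 + 35 = 444
RR6 = 197 / 444 = 0.4437

44.4%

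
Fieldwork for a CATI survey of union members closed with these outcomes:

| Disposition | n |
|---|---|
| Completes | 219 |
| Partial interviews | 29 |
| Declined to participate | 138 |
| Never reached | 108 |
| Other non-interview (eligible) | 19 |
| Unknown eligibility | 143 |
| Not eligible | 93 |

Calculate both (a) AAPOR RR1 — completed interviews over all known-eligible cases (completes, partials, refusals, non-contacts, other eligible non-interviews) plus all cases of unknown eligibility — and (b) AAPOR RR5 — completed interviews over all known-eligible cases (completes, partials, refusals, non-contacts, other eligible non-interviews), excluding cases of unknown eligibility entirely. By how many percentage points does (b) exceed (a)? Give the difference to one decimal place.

9.3

Num = 219
Denominator = 219 + 29 + 138 + 108 + 19 + 143 = 656
RR1 = 219 / 656 = 0.3338
Denominator = 219 + 29 + 138 + 108 + 19 = 513
RR5 = 219 / 513 = 0.4269
Difference = 42.69 − 33.38 = 9.31 percentage points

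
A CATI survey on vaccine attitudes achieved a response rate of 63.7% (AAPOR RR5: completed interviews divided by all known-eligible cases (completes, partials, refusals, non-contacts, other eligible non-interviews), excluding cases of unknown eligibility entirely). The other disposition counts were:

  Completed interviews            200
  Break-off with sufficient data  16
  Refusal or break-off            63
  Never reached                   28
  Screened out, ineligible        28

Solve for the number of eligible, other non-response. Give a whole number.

7

RR5 = 200 / D = 0.637
D = 200 / 0.637 = 314.0
Rest of base = 307
eligible, other non-response = 314.0 − 307 ≈ 7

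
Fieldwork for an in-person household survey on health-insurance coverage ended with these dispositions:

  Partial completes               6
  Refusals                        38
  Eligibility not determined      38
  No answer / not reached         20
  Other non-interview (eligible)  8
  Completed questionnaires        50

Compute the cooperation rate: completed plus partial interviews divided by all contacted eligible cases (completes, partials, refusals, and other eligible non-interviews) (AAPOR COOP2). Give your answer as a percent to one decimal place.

54.9%

Top → 50 + 6 = 56
Base → 50 + 6 + 38 + 8 = 102
COOP2 = 56 / 102 = 0.5490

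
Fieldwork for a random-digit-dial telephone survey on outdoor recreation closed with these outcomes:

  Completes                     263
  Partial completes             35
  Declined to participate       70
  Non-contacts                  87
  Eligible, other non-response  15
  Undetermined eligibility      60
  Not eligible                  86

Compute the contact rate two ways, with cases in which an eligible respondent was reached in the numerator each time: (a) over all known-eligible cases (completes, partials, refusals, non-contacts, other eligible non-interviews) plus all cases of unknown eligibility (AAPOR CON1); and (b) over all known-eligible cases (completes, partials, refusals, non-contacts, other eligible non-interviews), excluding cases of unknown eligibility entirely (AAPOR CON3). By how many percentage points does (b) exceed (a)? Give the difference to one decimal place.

Top: 263 + 35 + 70 + 15 = 383
Base: 263 + 35 + 70 + 87 + 15 + 60 = 530
CON1 = 383 / 530 = 0.7226
Base: 263 + 35 + 70 + 87 + 15 = 470
CON3 = 383 / 470 = 0.8149
Difference = 81.49 − 72.26 = 9.23 percentage points

9.2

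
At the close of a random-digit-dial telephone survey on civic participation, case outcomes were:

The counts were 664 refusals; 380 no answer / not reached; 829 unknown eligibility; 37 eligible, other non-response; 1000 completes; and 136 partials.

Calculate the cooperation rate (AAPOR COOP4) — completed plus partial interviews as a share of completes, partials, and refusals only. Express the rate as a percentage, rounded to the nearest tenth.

63.1%

Numerator: 1000 + 136 = 1136
Denominator: 1000 + 136 + 664 = 1800
COOP4 = 1136 / 1800 = 0.6311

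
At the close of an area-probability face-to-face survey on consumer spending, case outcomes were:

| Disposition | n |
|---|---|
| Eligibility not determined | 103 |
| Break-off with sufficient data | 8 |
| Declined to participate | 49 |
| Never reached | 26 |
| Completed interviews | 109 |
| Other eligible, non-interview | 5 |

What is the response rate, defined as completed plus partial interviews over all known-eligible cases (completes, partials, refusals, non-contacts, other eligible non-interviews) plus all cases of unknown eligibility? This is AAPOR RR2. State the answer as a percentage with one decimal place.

Numerator → 109 + 8 = 117
Denom → 109 + 8 + 49 + 26 + 5 + 103 = 300
RR2 = 117 / 300 = 0.3900

39.0%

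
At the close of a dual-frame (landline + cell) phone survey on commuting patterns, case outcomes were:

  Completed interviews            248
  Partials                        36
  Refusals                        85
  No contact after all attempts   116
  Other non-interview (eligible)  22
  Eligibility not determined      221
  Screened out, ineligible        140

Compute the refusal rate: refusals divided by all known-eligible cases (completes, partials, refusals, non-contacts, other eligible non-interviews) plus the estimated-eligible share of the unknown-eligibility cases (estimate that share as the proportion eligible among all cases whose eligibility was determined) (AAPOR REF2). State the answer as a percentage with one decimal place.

Num = 85
Determined eligible = 248 + 36 + 85 + 116 + 22 = 507
e = 507 / (507 + 140) = 507 / 647 = 0.7836
e × U = 0.7836 × 221 = 173.18
Base = 507 + 173.18 = 680.18
REF2 = 85 / 680.18 = 0.1250

12.5%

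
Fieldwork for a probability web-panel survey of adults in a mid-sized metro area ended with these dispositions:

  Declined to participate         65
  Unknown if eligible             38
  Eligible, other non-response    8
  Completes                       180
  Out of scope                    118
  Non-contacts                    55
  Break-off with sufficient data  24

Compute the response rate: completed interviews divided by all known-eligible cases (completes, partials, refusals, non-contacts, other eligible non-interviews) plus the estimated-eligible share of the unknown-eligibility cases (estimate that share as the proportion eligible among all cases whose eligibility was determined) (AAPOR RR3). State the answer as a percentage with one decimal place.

Top → 180
Eligible (known) → 180 + 24 + 65 + 55 + 8 = 332
e = 332 / (332 + 118) = 332 / 450 = 0.7378
Eligible share of unknowns → 0.7378 × 38 = 28.04
Base → 332 + 28.04 = 360.04
RR3 = 180 / 360.04 = 0.4999

50.0%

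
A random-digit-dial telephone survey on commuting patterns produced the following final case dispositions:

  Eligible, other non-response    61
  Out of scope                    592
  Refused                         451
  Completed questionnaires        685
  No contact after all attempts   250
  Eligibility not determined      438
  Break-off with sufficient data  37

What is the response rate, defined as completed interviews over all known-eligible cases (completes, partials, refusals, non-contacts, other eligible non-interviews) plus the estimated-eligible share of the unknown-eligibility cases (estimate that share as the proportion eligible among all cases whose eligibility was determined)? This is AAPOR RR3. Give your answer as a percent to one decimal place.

Num: 685
Eligible (known): 685 + 37 + 451 + 250 + 61 = 1484
e = 1484 / (1484 + 592) = 1484 / 2076 = 0.7148
Estimated eligible among unknowns: 0.7148 × 438 = 313.08
Denom: 1484 + 313.08 = 1797.08
RR3 = 685 / 1797.08 = 0.3812

38.1%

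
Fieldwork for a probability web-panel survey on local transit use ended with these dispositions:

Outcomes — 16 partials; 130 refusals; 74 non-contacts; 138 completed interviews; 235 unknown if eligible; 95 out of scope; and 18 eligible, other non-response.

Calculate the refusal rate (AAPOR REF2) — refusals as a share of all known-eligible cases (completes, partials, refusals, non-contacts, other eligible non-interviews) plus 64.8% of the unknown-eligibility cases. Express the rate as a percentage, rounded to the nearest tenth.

24.6%

Num: 130
Known eligible: 138 + 16 + 130 + 74 + 18 = 376
Estimated eligible among unknowns: 0.6480 × 235 = 152.28
Denominator: 376 + 152.28 = 528.28
REF2 = 130 / 528.28 = 0.2461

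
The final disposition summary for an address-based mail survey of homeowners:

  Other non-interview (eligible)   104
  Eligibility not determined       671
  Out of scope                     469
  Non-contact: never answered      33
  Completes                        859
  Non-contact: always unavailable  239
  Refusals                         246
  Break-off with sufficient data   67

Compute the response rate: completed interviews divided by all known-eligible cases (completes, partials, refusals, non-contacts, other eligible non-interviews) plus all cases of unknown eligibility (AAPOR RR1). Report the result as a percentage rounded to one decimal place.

38.7%

Never reached = 33 + 239 = 272
Numerator = 859
Base = 859 + 67 + 246 + 272 + 104 + 671 = 2219
RR1 = 859 / 2219 = 0.3871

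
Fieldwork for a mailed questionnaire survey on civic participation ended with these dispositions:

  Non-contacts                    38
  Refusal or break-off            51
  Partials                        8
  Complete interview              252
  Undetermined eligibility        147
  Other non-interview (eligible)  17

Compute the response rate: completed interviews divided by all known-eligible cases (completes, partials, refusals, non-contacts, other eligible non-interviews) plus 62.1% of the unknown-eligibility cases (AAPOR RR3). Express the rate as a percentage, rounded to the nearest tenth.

55.1%

Top → 252
Eligible (known) → 252 + 8 + 51 + 38 + 17 = 366
Estimated eligible among unknowns → 0.6210 × 147 = 91.29
Base → 366 + 91.29 = 457.29
RR3 = 252 / 457.29 = 0.5511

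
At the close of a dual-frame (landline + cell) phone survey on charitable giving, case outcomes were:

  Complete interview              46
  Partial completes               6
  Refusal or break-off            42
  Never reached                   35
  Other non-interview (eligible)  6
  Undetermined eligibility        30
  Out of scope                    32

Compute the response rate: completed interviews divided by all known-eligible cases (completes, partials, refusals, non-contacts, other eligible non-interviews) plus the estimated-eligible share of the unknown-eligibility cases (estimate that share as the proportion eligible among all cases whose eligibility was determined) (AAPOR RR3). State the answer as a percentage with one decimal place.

Num: 46
Determined eligible: 46 + 6 + 42 + 35 + 6 = 135
e = 135 / (135 + 32) = 135 / 167 = 0.8084
e × U: 0.8084 × 30 = 24.25
Denominator: 135 + 24.25 = 159.25
RR3 = 46 / 159.25 = 0.2889

28.9%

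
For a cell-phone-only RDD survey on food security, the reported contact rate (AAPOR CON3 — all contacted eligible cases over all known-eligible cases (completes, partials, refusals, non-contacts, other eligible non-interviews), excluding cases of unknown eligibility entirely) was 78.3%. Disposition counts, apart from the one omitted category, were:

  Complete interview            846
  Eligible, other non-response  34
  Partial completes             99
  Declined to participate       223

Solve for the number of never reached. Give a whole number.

Num: 846 + 99 + 223 + 34 = 1202
CON3 = 1202 / D = 0.783
D = 1202 / 0.783 = 1535.1
Other denominator terms total 1202
never reached = 1535.1 − 1202 ≈ 333

333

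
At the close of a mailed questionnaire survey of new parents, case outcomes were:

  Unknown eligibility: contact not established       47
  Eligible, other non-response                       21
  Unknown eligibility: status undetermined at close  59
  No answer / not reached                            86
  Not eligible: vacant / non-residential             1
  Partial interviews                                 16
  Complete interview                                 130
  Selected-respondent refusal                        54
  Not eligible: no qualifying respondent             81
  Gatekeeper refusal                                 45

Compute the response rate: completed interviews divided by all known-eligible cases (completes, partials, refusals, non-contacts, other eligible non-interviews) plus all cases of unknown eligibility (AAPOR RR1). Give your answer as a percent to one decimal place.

28.4%

Refusal or break-off = 45 + 54 = 99
Undetermined eligibility = 47 + 59 = 106
Out of scope = 81 + 1 = 82
Numerator = 130
Base = 130 + 16 + 99 + 86 + 21 + 106 = 458
RR1 = 130 / 458 = 0.2838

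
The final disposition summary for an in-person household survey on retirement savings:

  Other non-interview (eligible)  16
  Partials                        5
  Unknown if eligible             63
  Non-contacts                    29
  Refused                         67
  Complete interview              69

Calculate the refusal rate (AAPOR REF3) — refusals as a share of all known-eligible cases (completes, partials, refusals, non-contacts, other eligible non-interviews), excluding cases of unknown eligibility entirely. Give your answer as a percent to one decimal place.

Num = 67
Denominator = 69 + 5 + 67 + 29 + 16 = 186
REF3 = 67 / 186 = 0.3602

36.0%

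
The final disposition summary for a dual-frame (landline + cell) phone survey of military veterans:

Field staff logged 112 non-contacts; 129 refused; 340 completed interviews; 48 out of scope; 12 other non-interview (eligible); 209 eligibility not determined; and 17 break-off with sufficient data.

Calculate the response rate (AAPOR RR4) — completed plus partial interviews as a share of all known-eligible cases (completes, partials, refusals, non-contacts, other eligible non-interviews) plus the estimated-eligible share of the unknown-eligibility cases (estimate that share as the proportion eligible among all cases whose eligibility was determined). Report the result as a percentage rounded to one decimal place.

44.4%

Numerator = 340 + 17 = 357
Eligible (known) = 340 + 17 + 129 + 112 + 12 = 610
e = 610 / (610 + 48) = 610 / 658 = 0.9271
e × U = 0.9271 × 209 = 193.76
Base = 610 + 193.76 = 803.76
RR4 = 357 / 803.76 = 0.4442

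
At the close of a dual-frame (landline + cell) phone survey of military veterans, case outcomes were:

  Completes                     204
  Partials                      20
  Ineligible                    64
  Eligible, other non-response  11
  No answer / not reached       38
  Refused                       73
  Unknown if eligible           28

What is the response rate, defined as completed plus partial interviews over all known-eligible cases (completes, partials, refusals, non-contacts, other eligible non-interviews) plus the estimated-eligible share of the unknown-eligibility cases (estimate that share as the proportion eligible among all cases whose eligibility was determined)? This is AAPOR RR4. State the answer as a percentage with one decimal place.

60.6%

Top: 204 + 20 = 224
Eligible (known): 204 + 20 + 73 + 38 + 11 = 346
e = 346 / (346 + 64) = 346 / 410 = 0.8439
Eligible share of unknowns: 0.8439 × 28 = 23.63
Base: 346 + 23.63 = 369.63
RR4 = 224 / 369.63 = 0.6060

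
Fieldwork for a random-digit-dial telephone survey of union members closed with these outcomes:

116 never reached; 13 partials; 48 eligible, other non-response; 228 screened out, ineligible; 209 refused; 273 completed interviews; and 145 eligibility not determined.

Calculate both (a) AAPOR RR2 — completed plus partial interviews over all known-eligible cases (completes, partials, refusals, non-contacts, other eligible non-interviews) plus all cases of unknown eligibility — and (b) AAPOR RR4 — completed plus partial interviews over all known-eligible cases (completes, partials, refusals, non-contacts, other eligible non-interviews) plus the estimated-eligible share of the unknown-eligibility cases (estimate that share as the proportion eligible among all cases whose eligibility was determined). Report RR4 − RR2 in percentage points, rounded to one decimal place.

1.7

Top → 273 + 13 = 286
Denominator → 273 + 13 + 209 + 116 + 48 + 145 = 804
RR2 = 286 / 804 = 0.3557
Eligible (known) → 273 + 13 + 209 + 116 + 48 = 659
e = 659 / (659 + 228) = 659 / 887 = 0.7430
e × U → 0.7430 × 145 = 107.73
Denominator → 659 + 107.73 = 766.73
RR4 = 286 / 766.73 = 0.3730
Difference = 37.30 − 35.57 = 1.73 percentage points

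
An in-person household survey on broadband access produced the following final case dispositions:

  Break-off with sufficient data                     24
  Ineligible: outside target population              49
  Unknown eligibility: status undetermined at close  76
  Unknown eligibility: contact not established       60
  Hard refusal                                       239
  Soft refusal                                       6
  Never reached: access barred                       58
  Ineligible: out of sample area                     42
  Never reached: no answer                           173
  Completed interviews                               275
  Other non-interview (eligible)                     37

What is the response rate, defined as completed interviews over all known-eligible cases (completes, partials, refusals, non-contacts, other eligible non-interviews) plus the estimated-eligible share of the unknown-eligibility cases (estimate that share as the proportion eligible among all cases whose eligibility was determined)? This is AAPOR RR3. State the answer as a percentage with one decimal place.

29.4%

Refused = 239 + 6 = 245
Never reached = 173 + 58 = 231
Unknown if eligible = 60 + 76 = 136
Not eligible = 49 + 42 = 91
Numerator → 275
Known eligible → 275 + 24 + 245 + 231 + 37 = 812
e = 812 / (812 + 91) = 812 / 903 = 0.8992
e × U → 0.8992 × 136 = 122.29
Denom → 812 + 122.29 = 934.29
RR3 = 275 / 934.29 = 0.2943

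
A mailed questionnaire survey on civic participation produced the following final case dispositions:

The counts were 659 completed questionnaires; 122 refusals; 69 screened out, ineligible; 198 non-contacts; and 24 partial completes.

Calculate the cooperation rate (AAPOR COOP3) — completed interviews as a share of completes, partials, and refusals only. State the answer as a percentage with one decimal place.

81.9%

Numerator → 659
Denominator → 659 + 24 + 122 = 805
COOP3 = 659 / 805 = 0.8186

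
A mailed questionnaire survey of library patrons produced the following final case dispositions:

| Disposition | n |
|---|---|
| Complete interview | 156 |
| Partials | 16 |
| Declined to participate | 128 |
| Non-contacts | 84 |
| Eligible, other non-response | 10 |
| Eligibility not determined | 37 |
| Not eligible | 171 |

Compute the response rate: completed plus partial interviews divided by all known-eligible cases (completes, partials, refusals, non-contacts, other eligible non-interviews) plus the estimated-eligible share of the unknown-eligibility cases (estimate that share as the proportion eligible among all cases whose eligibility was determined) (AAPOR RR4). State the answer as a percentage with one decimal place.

41.0%

Num → 156 + 16 = 172
Determined eligible → 156 + 16 + 128 + 84 + 10 = 394
e = 394 / (394 + 171) = 394 / 565 = 0.6973
Estimated eligible among unknowns → 0.6973 × 37 = 25.80
Denominator → 394 + 25.80 = 419.80
RR4 = 172 / 419.80 = 0.4097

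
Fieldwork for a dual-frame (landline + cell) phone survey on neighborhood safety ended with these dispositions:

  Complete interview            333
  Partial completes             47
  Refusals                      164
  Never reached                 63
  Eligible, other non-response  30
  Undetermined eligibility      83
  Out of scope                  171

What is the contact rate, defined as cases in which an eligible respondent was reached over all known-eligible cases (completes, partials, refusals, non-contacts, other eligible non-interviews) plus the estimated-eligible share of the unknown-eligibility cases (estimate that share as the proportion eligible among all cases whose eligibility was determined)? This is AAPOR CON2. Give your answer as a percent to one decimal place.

Top → 333 + 47 + 164 + 30 = 574
Known eligible → 333 + 47 + 164 + 63 + 30 = 637
e = 637 / (637 + 171) = 637 / 808 = 0.7884
Eligible share of unknowns → 0.7884 × 83 = 65.44
Denom → 637 + 65.44 = 702.44
CON2 = 574 / 702.44 = 0.8172

81.7%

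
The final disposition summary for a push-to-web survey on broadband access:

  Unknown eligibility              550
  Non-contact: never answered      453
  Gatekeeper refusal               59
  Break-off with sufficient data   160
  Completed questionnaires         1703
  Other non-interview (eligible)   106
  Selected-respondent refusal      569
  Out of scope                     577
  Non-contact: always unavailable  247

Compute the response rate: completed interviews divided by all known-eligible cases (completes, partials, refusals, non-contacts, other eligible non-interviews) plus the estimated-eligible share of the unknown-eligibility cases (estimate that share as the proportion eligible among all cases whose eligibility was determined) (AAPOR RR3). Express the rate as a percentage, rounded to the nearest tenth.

Refusal or break-off = 59 + 569 = 628
No contact after all attempts = 453 + 247 = 700
Num → 1703
Determined eligible → 1703 + 160 + 628 + 700 + 106 = 3297
e = 3297 / (3297 + 577) = 3297 / 3874 = 0.8511
Estimated eligible among unknowns → 0.8511 × 550 = 468.10
Denominator → 3297 + 468.10 = 3765.10
RR3 = 1703 / 3765.10 = 0.4523

45.2%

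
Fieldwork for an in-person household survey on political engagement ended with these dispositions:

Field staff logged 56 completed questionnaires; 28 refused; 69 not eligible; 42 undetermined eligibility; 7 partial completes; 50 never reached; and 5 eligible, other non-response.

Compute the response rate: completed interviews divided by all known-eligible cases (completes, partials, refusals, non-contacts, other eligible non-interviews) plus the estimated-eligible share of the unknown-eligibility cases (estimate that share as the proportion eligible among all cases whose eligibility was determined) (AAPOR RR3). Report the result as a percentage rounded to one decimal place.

Numerator → 56
Eligible (known) → 56 + 7 + 28 + 50 + 5 = 146
e = 146 / (146 + 69) = 146 / 215 = 0.6791
e × U → 0.6791 × 42 = 28.52
Base → 146 + 28.52 = 174.52
RR3 = 56 / 174.52 = 0.3209

32.1%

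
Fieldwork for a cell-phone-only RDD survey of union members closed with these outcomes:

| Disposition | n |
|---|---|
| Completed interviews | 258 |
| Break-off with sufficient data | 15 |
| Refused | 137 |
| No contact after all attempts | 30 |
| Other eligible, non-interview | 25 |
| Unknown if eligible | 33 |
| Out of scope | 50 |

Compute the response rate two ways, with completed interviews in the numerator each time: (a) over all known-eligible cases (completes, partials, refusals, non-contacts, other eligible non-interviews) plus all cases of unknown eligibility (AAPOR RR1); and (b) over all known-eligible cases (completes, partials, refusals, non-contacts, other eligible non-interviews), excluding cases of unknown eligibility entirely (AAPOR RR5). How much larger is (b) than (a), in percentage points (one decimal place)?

Num → 258
Denominator → 258 + 15 + 137 + 30 + 25 + 33 = 498
RR1 = 258 / 498 = 0.5181
Denominator → 258 + 15 + 137 + 30 + 25 = 465
RR5 = 258 / 465 = 0.5548
Difference = 55.48 − 51.81 = 3.67 percentage points

3.7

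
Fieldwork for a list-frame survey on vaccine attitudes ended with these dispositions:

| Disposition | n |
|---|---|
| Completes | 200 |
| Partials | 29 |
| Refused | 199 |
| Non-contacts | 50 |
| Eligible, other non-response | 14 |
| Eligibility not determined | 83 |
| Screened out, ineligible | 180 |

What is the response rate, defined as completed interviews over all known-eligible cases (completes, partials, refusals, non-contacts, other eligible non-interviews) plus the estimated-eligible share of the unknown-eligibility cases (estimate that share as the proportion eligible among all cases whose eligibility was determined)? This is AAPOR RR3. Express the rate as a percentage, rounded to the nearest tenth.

36.2%

Numerator: 200
Known eligible: 200 + 29 + 199 + 50 + 14 = 492
e = 492 / (492 + 180) = 492 / 672 = 0.7321
e × U: 0.7321 × 83 = 60.76
Denominator: 492 + 60.76 = 552.76
RR3 = 200 / 552.76 = 0.3618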